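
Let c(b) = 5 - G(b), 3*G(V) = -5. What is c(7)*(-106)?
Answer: -2120/3 ≈ -706.67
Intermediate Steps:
G(V) = -5/3 (G(V) = (1/3)*(-5) = -5/3)
c(b) = 20/3 (c(b) = 5 - 1*(-5/3) = 5 + 5/3 = 20/3)
c(7)*(-106) = (20/3)*(-106) = -2120/3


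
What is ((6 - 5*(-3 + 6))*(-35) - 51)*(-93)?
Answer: -24552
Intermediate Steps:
((6 - 5*(-3 + 6))*(-35) - 51)*(-93) = ((6 - 5*3)*(-35) - 51)*(-93) = ((6 - 15)*(-35) - 51)*(-93) = (-9*(-35) - 51)*(-93) = (315 - 51)*(-93) = 264*(-93) = -24552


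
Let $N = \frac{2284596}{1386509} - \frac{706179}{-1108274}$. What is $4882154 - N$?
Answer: $\frac{7502069946251947349}{1536631875466} \approx 4.8822 \cdot 10^{6}$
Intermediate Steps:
$N = \frac{3511081886415}{1536631875466}$ ($N = 2284596 \cdot \frac{1}{1386509} - - \frac{706179}{1108274} = \frac{2284596}{1386509} + \frac{706179}{1108274} = \frac{3511081886415}{1536631875466} \approx 2.2849$)
$4882154 - N = 4882154 - \frac{3511081886415}{1536631875466} = \frac{7502069946251947349}{1536631875466}$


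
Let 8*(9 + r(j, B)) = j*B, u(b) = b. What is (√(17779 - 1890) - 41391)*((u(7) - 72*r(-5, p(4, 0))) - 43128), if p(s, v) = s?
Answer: 1750549563 - 42293*√15889 ≈ 1.7452e+9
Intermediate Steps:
r(j, B) = -9 + B*j/8 (r(j, B) = -9 + (j*B)/8 = -9 + (B*j)/8 = -9 + B*j/8)
(√(17779 - 1890) - 41391)*((u(7) - 72*r(-5, p(4, 0))) - 43128) = (√(17779 - 1890) - 41391)*((7 - 72*(-9 + (⅛)*4*(-5))) - 43128) = (√15889 - 41391)*((7 - 72*(-9 - 5/2)) - 43128) = (-41391 + √15889)*((7 - 72*(-23/2)) - 43128) = (-41391 + √15889)*((7 + 828) - 43128) = (-41391 + √15889)*(835 - 43128) = (-41391 + √15889)*(-42293) = 1750549563 - 42293*√15889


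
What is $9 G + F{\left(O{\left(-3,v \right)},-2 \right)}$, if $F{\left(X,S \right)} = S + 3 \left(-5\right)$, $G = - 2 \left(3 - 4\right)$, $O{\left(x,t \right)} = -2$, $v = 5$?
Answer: $1$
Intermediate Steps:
$G = 2$ ($G = \left(-2\right) \left(-1\right) = 2$)
$F{\left(X,S \right)} = -15 + S$ ($F{\left(X,S \right)} = S - 15 = -15 + S$)
$9 G + F{\left(O{\left(-3,v \right)},-2 \right)} = 9 \cdot 2 - 17 = 18 - 17 = 1$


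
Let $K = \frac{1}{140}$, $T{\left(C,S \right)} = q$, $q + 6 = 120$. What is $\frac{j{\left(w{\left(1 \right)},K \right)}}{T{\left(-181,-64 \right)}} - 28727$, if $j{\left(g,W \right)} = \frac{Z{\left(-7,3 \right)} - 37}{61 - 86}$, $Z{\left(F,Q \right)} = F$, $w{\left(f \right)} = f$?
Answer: $- \frac{40935953}{1425} \approx -28727.0$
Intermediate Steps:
$q = 114$ ($q = -6 + 120 = 114$)
$T{\left(C,S \right)} = 114$
$K = \frac{1}{140} \approx 0.0071429$
$j{\left(g,W \right)} = \frac{44}{25}$ ($j{\left(g,W \right)} = \frac{-7 - 37}{61 - 86} = - \frac{44}{-25} = \left(-44\right) \left(- \frac{1}{25}\right) = \frac{44}{25}$)
$\frac{j{\left(w{\left(1 \right)},K \right)}}{T{\left(-181,-64 \right)}} - 28727 = \frac{44}{25 \cdot 114} - 28727 = \frac{44}{25} \cdot \frac{1}{114} - 28727 = \frac{22}{1425} - 28727 = - \frac{40935953}{1425}$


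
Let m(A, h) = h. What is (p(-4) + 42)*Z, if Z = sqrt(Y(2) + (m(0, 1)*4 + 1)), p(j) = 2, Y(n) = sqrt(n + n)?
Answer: 44*sqrt(7) ≈ 116.41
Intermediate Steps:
Y(n) = sqrt(2)*sqrt(n) (Y(n) = sqrt(2*n) = sqrt(2)*sqrt(n))
Z = sqrt(7) (Z = sqrt(sqrt(2)*sqrt(2) + (1*4 + 1)) = sqrt(2 + (4 + 1)) = sqrt(2 + 5) = sqrt(7) ≈ 2.6458)
(p(-4) + 42)*Z = (2 + 42)*sqrt(7) = 44*sqrt(7)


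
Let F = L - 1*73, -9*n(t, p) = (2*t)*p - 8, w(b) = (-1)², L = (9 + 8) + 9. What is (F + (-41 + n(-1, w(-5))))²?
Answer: 611524/81 ≈ 7549.7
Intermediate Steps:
L = 26 (L = 17 + 9 = 26)
w(b) = 1
n(t, p) = 8/9 - 2*p*t/9 (n(t, p) = -((2*t)*p - 8)/9 = -(2*p*t - 8)/9 = -(-8 + 2*p*t)/9 = 8/9 - 2*p*t/9)
F = -47 (F = 26 - 1*73 = 26 - 73 = -47)
(F + (-41 + n(-1, w(-5))))² = (-47 + (-41 + (8/9 - 2/9*1*(-1))))² = (-47 + (-41 + (8/9 + 2/9)))² = (-47 + (-41 + 10/9))² = (-47 - 359/9)² = (-782/9)² = 611524/81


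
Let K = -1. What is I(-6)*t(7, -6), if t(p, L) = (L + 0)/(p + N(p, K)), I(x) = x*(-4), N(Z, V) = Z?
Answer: -72/7 ≈ -10.286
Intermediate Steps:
I(x) = -4*x
t(p, L) = L/(2*p) (t(p, L) = (L + 0)/(p + p) = L/((2*p)) = L*(1/(2*p)) = L/(2*p))
I(-6)*t(7, -6) = (-4*(-6))*((½)*(-6)/7) = 24*((½)*(-6)*(⅐)) = 24*(-3/7) = -72/7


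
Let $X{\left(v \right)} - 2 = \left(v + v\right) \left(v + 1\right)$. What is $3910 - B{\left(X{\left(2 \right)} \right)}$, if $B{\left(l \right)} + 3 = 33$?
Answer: $3880$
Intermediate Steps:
$X{\left(v \right)} = 2 + 2 v \left(1 + v\right)$ ($X{\left(v \right)} = 2 + \left(v + v\right) \left(v + 1\right) = 2 + 2 v \left(1 + v\right)$)
$B{\left(l \right)} = 30$ ($B{\left(l \right)} = -3 + 33 = 30$)
$3910 - B{\left(X{\left(2 \right)} \right)} = 3910 - 30 = 3880$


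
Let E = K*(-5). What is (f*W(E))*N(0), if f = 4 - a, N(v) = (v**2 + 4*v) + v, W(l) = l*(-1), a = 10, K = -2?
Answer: 0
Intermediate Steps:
E = 10 (E = -2*(-5) = 10)
W(l) = -l
N(v) = v**2 + 5*v
f = -6 (f = 4 - 1*10 = 4 - 10 = -6)
(f*W(E))*N(0) = (-(-6)*10)*(0*(5 + 0)) = (-6*(-10))*(0*5) = 60*0 = 0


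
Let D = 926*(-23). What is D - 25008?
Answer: -46306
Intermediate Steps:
D = -21298
D - 25008 = -21298 - 25008 = -46306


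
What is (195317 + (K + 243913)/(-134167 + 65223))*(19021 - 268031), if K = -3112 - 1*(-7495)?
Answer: -209568169244845/4309 ≈ -4.8635e+10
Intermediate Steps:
K = 4383 (K = -3112 + 7495 = 4383)
(195317 + (K + 243913)/(-134167 + 65223))*(19021 - 268031) = (195317 + (4383 + 243913)/(-134167 + 65223))*(19021 - 268031) = (195317 + 248296/(-68944))*(-249010) = (195317 + 248296*(-1/68944))*(-249010) = (195317 - 31037/8618)*(-249010) = (1683210869/8618)*(-249010) = -209568169244845/4309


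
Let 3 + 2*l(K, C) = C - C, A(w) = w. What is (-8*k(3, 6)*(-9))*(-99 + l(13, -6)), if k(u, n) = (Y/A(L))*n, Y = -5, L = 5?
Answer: 43416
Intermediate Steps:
k(u, n) = -n (k(u, n) = (-5/5)*n = (-5*1/5)*n = -n)
l(K, C) = -3/2 (l(K, C) = -3/2 + (C - C)/2 = -3/2 + (1/2)*0 = -3/2 + 0 = -3/2)
(-8*k(3, 6)*(-9))*(-99 + l(13, -6)) = (-(-8)*6*(-9))*(-99 - 3/2) = (-8*(-6)*(-9))*(-201/2) = (48*(-9))*(-201/2) = -432*(-201/2) = 43416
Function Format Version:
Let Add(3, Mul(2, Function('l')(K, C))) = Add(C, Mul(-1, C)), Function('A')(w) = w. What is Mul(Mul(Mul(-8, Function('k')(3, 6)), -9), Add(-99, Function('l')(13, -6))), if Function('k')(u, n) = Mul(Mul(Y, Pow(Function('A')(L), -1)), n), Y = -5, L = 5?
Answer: 43416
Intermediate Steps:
Function('k')(u, n) = Mul(-1, n) (Function('k')(u, n) = Mul(Mul(-5, Pow(5, -1)), n) = Mul(Mul(-5, Rational(1, 5)), n) = Mul(-1, n))
Function('l')(K, C) = Rational(-3, 2) (Function('l')(K, C) = Add(Rational(-3, 2), Mul(Rational(1, 2), Add(C, Mul(-1, C)))) = Add(Rational(-3, 2), Mul(Rational(1, 2), 0)) = Add(Rational(-3, 2), 0) = Rational(-3, 2))
Mul(Mul(Mul(-8, Function('k')(3, 6)), -9), Add(-99, Function('l')(13, -6))) = Mul(Mul(Mul(-8, Mul(-1, 6)), -9), Add(-99, Rational(-3, 2))) = Mul(Mul(Mul(-8, -6), -9), Rational(-201, 2)) = Mul(Mul(48, -9), Rational(-201, 2)) = Mul(-432, Rational(-201, 2)) = 43416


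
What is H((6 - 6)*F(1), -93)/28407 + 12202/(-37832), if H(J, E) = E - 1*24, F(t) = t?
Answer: -58508093/179115604 ≈ -0.32665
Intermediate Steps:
H(J, E) = -24 + E (H(J, E) = E - 24 = -24 + E)
H((6 - 6)*F(1), -93)/28407 + 12202/(-37832) = (-24 - 93)/28407 + 12202/(-37832) = -117*1/28407 + 12202*(-1/37832) = -39/9469 - 6101/18916 = -58508093/179115604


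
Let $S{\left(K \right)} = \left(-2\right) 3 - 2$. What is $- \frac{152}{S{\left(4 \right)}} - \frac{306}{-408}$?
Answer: $\frac{79}{4} \approx 19.75$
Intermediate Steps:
$S{\left(K \right)} = -8$ ($S{\left(K \right)} = -6 - 2 = -8$)
$- \frac{152}{S{\left(4 \right)}} - \frac{306}{-408} = - \frac{152}{-8} - \frac{306}{-408} = \left(-152\right) \left(- \frac{1}{8}\right) - - \frac{3}{4} = 19 + \frac{3}{4} = \frac{79}{4}$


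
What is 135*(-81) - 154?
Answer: -11089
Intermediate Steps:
135*(-81) - 154 = -10935 - 154 = -11089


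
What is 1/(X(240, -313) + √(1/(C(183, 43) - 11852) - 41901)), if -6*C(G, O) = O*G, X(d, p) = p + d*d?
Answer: 1508194849/86401061442292 - I*√29042041088683/86401061442292 ≈ 1.7456e-5 - 6.2373e-8*I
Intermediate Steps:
X(d, p) = p + d²
C(G, O) = -G*O/6 (C(G, O) = -O*G/6 = -G*O/6)
1/(X(240, -313) + √(1/(C(183, 43) - 11852) - 41901)) = 1/((-313 + 240²) + √(1/(-⅙*183*43 - 11852) - 41901)) = 1/((-313 + 57600) + √(1/(-2623/2 - 11852) - 41901)) = 1/(57287 + √(1/(-26327/2) - 41901)) = 1/(57287 + √(-2/26327 - 41901)) = 1/(57287 + √(-1103127629/26327)) = 1/(57287 + I*√29042041088683/26327)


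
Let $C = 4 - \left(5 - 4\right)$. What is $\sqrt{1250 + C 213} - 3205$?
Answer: $-3205 + \sqrt{1889} \approx -3161.5$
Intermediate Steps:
$C = 3$ ($C = 4 - \left(5 - 4\right) = 4 - 1 = 3$)
$\sqrt{1250 + C 213} - 3205 = \sqrt{1250 + 3 \cdot 213} - 3205 = \sqrt{1250 + 639} - 3205 = \sqrt{1889} - 3205 = -3205 + \sqrt{1889}$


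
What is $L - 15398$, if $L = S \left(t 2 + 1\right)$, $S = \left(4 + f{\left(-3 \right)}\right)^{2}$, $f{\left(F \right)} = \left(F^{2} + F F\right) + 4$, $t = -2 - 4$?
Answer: $-22834$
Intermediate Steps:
$t = -6$
$f{\left(F \right)} = 4 + 2 F^{2}$ ($f{\left(F \right)} = \left(F^{2} + F^{2}\right) + 4 = 2 F^{2} + 4 = 4 + 2 F^{2}$)
$S = 676$ ($S = \left(4 + \left(4 + 2 \left(-3\right)^{2}\right)\right)^{2} = \left(4 + \left(4 + 2 \cdot 9\right)\right)^{2} = \left(4 + \left(4 + 18\right)\right)^{2} = \left(4 + 22\right)^{2} = 26^{2} = 676$)
$L = -7436$ ($L = 676 \left(\left(-6\right) 2 + 1\right) = 676 \left(-12 + 1\right) = 676 \left(-11\right) = -7436$)
$L - 15398 = -7436 - 15398 = -22834$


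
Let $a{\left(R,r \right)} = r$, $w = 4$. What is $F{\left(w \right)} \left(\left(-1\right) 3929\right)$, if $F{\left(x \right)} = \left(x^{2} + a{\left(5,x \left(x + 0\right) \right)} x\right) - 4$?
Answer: $-298604$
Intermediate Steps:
$F{\left(x \right)} = -4 + x^{2} + x^{3}$ ($F{\left(x \right)} = \left(x^{2} + x \left(x + 0\right) x\right) - 4 = \left(x^{2} + x x x\right) - 4 = \left(x^{2} + x^{2} x\right) - 4 = \left(x^{2} + x^{3}\right) - 4 = -4 + x^{2} + x^{3}$)
$F{\left(w \right)} \left(\left(-1\right) 3929\right) = \left(-4 + 4^{2} + 4^{3}\right) \left(\left(-1\right) 3929\right) = \left(-4 + 16 + 64\right) \left(-3929\right) = 76 \left(-3929\right) = -298604$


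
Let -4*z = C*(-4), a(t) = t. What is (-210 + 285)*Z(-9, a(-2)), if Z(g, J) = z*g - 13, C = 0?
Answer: -975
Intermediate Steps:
z = 0 (z = -0*(-4) = -¼*0 = 0)
Z(g, J) = -13 (Z(g, J) = 0*g - 13 = 0 - 13 = -13)
(-210 + 285)*Z(-9, a(-2)) = (-210 + 285)*(-13) = 75*(-13) = -975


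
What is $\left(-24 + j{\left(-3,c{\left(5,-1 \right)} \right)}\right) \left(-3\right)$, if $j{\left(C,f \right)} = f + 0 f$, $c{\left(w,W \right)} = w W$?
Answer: $87$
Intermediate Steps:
$c{\left(w,W \right)} = W w$
$j{\left(C,f \right)} = f$ ($j{\left(C,f \right)} = f + 0 = f$)
$\left(-24 + j{\left(-3,c{\left(5,-1 \right)} \right)}\right) \left(-3\right) = \left(-24 - 5\right) \left(-3\right) = \left(-29\right) \left(-3\right) = 87$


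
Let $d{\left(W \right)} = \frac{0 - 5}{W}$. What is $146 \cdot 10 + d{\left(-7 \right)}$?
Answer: $\frac{10225}{7} \approx 1460.7$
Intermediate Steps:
$d{\left(W \right)} = - \frac{5}{W}$ ($d{\left(W \right)} = \frac{0 - 5}{W} = - \frac{5}{W}$)
$146 \cdot 10 + d{\left(-7 \right)} = 146 \cdot 10 - \frac{5}{-7} = 1460 - - \frac{5}{7} = 1460 + \frac{5}{7} = \frac{10225}{7}$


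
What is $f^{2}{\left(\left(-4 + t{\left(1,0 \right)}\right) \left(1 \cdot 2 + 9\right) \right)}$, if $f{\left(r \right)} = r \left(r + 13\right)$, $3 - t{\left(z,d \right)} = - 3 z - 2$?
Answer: $6290064$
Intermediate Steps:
$t{\left(z,d \right)} = 5 + 3 z$ ($t{\left(z,d \right)} = 3 - \left(- 3 z - 2\right) = 3 - \left(-2 - 3 z\right) = 3 + \left(2 + 3 z\right) = 5 + 3 z$)
$f{\left(r \right)} = r \left(13 + r\right)$
$f^{2}{\left(\left(-4 + t{\left(1,0 \right)}\right) \left(1 \cdot 2 + 9\right) \right)} = \left(\left(-4 + \left(5 + 3 \cdot 1\right)\right) \left(1 \cdot 2 + 9\right) \left(13 + \left(-4 + \left(5 + 3 \cdot 1\right)\right) \left(1 \cdot 2 + 9\right)\right)\right)^{2} = \left(\left(-4 + \left(5 + 3\right)\right) \left(2 + 9\right) \left(13 + \left(-4 + \left(5 + 3\right)\right) \left(2 + 9\right)\right)\right)^{2} = \left(\left(-4 + 8\right) 11 \left(13 + \left(-4 + 8\right) 11\right)\right)^{2} = \left(4 \cdot 11 \left(13 + 4 \cdot 11\right)\right)^{2} = \left(44 \left(13 + 44\right)\right)^{2} = \left(44 \cdot 57\right)^{2} = 2508^{2} = 6290064$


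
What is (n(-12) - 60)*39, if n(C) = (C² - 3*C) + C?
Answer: 4212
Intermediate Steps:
n(C) = C² - 2*C
(n(-12) - 60)*39 = (-12*(-2 - 12) - 60)*39 = (-12*(-14) - 60)*39 = (168 - 60)*39 = 108*39 = 4212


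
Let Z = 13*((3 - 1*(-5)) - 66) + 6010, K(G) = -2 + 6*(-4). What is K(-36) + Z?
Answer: 5230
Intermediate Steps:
K(G) = -26 (K(G) = -2 - 24 = -26)
Z = 5256 (Z = 13*((3 + 5) - 66) + 6010 = 13*(8 - 66) + 6010 = 13*(-58) + 6010 = -754 + 6010 = 5256)
K(-36) + Z = -26 + 5256 = 5230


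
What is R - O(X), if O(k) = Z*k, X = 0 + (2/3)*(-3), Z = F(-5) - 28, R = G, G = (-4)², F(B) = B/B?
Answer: -38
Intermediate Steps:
F(B) = 1
G = 16
R = 16
Z = -27 (Z = 1 - 28 = -27)
X = -2 (X = 0 + (2*(⅓))*(-3) = 0 + (⅔)*(-3) = 0 - 2 = -2)
O(k) = -27*k
R - O(X) = 16 - (-27)*(-2) = 16 - 1*54 = 16 - 54 = -38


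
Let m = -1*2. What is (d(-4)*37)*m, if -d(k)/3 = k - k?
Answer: 0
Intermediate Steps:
d(k) = 0 (d(k) = -3*(k - k) = -3*0 = 0)
m = -2
(d(-4)*37)*m = (0*37)*(-2) = 0*(-2) = 0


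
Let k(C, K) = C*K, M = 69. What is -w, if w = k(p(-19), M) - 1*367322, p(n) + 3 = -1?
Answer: 367598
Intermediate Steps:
p(n) = -4 (p(n) = -3 - 1 = -4)
w = -367598 (w = -4*69 - 1*367322 = -276 - 367322 = -367598)
-w = -1*(-367598) = 367598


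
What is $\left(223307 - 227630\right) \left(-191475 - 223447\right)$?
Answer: $1793707806$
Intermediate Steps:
$\left(223307 - 227630\right) \left(-191475 - 223447\right) = \left(-4323\right) \left(-414922\right) = 1793707806$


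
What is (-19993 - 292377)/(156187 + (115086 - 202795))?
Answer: -156185/34239 ≈ -4.5616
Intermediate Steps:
(-19993 - 292377)/(156187 + (115086 - 202795)) = -312370/(156187 - 87709) = -312370/68478 = -312370*1/68478 = -156185/34239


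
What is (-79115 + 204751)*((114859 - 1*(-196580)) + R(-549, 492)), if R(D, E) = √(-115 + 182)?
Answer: 39127950204 + 125636*√67 ≈ 3.9129e+10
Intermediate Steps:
R(D, E) = √67
(-79115 + 204751)*((114859 - 1*(-196580)) + R(-549, 492)) = (-79115 + 204751)*((114859 - 1*(-196580)) + √67) = 125636*((114859 + 196580) + √67) = 125636*(311439 + √67) = 39127950204 + 125636*√67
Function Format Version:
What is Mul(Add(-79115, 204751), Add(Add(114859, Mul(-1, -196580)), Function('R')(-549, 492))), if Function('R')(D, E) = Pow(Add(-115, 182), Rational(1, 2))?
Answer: Add(39127950204, Mul(125636, Pow(67, Rational(1, 2)))) ≈ 3.9129e+10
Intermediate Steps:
Function('R')(D, E) = Pow(67, Rational(1, 2))
Mul(Add(-79115, 204751), Add(Add(114859, Mul(-1, -196580)), Function('R')(-549, 492))) = Mul(Add(-79115, 204751), Add(Add(114859, Mul(-1, -196580)), Pow(67, Rational(1, 2)))) = Mul(125636, Add(Add(114859, 196580), Pow(67, Rational(1, 2)))) = Mul(125636, Add(311439, Pow(67, Rational(1, 2)))) = Add(39127950204, Mul(125636, Pow(67, Rational(1, 2))))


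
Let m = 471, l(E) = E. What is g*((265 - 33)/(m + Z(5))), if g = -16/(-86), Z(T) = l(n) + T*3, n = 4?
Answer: 928/10535 ≈ 0.088087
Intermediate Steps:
Z(T) = 4 + 3*T (Z(T) = 4 + T*3 = 4 + 3*T)
g = 8/43 (g = -16*(-1/86) = 8/43 ≈ 0.18605)
g*((265 - 33)/(m + Z(5))) = 8*((265 - 33)/(471 + (4 + 3*5)))/43 = 8*(232/(471 + (4 + 15)))/43 = 8*(232/(471 + 19))/43 = 8*(232/490)/43 = 8*(232*(1/490))/43 = (8/43)*(116/245) = 928/10535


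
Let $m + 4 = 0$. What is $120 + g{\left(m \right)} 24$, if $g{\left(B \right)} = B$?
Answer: $24$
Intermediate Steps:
$m = -4$ ($m = -4 + 0 = -4$)
$120 + g{\left(m \right)} 24 = 120 - 96 = 24$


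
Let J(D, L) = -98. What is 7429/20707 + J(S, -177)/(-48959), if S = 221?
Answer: 365745697/1013794013 ≈ 0.36077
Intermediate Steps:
7429/20707 + J(S, -177)/(-48959) = 7429/20707 - 98/(-48959) = 7429*(1/20707) - 98*(-1/48959) = 7429/20707 + 98/48959 = 365745697/1013794013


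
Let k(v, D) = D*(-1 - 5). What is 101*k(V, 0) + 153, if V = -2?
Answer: 153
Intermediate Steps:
k(v, D) = -6*D (k(v, D) = D*(-6) = -6*D)
101*k(V, 0) + 153 = 101*(-6*0) + 153 = 101*0 + 153 = 0 + 153 = 153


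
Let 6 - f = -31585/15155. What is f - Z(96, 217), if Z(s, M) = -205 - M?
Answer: 1303585/3031 ≈ 430.08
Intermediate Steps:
f = 24503/3031 (f = 6 - (-31585)/15155 = 6 - 1*(-6317/3031) = 6 + 6317/3031 = 24503/3031 ≈ 8.0841)
f - Z(96, 217) = 24503/3031 - (-205 - 1*217) = 24503/3031 - (-205 - 217) = 24503/3031 - 1*(-422) = 24503/3031 + 422 = 1303585/3031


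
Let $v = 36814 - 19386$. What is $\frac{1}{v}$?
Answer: $\frac{1}{17428} \approx 5.7379 \cdot 10^{-5}$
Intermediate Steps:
$v = 17428$ ($v = 36814 - 19386 = 17428$)
$\frac{1}{v} = \frac{1}{17428}$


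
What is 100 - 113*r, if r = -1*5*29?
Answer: 16485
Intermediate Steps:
r = -145 (r = -5*29 = -145)
100 - 113*r = 100 - 113*(-145) = 100 + 16385 = 16485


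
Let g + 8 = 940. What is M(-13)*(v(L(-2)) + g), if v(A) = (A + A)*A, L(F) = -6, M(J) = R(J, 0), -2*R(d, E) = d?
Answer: 6526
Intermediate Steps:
g = 932 (g = -8 + 940 = 932)
R(d, E) = -d/2
M(J) = -J/2
v(A) = 2*A² (v(A) = (2*A)*A = 2*A²)
M(-13)*(v(L(-2)) + g) = (-½*(-13))*(2*(-6)² + 932) = 13*(2*36 + 932)/2 = 13*(72 + 932)/2 = (13/2)*1004 = 6526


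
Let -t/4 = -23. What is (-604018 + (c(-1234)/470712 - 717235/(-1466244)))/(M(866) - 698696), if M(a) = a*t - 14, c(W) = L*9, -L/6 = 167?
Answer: 2171250004410428/2225243794240467 ≈ 0.97574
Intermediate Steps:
L = -1002 (L = -6*167 = -1002)
t = 92 (t = -4*(-23) = 92)
c(W) = -9018 (c(W) = -1002*9 = -9018)
M(a) = -14 + 92*a (M(a) = a*92 - 14 = 92*a - 14 = -14 + 92*a)
(-604018 + (c(-1234)/470712 - 717235/(-1466244)))/(M(866) - 698696) = (-604018 + (-9018/470712 - 717235/(-1466244)))/((-14 + 92*866) - 698696) = (-604018 + (-9018*1/470712 - 717235*(-1/1466244)))/((-14 + 79672) - 698696) = (-604018 + (-1503/78452 + 717235/1466244))/(79658 - 698696) = (-604018 + 3379047218/7189360893)/(-619038) = -4342500008820856/7189360893*(-1/619038) = 2171250004410428/2225243794240467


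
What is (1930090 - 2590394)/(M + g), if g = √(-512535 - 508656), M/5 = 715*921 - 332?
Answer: -135812771135/676882659901 + 41269*I*√1021191/676882659901 ≈ -0.20064 + 6.1612e-5*I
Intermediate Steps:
M = 3290915 (M = 5*(715*921 - 332) = 5*(658515 - 332) = 5*658183 = 3290915)
g = I*√1021191 (g = √(-1021191) = I*√1021191 ≈ 1010.5*I)
(1930090 - 2590394)/(M + g) = (1930090 - 2590394)/(3290915 + I*√1021191) = -660304/(3290915 + I*√1021191)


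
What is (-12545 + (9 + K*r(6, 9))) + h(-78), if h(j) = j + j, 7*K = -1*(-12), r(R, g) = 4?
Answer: -88796/7 ≈ -12685.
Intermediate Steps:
K = 12/7 (K = (-1*(-12))/7 = (⅐)*12 = 12/7 ≈ 1.7143)
h(j) = 2*j
(-12545 + (9 + K*r(6, 9))) + h(-78) = (-12545 + (9 + (12/7)*4)) + 2*(-78) = (-12545 + (9 + 48/7)) - 156 = (-12545 + 111/7) - 156 = -87704/7 - 156 = -88796/7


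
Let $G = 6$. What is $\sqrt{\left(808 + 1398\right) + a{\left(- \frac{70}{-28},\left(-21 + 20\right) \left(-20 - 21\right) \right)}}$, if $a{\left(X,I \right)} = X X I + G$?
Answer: $\frac{3 \sqrt{1097}}{2} \approx 49.681$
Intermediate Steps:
$a{\left(X,I \right)} = 6 + I X^{2}$ ($a{\left(X,I \right)} = X X I + 6 = X^{2} I + 6 = I X^{2} + 6 = 6 + I X^{2}$)
$\sqrt{\left(808 + 1398\right) + a{\left(- \frac{70}{-28},\left(-21 + 20\right) \left(-20 - 21\right) \right)}} = \sqrt{\left(808 + 1398\right) + \left(6 + \left(-21 + 20\right) \left(-20 - 21\right) \left(- \frac{70}{-28}\right)^{2}\right)} = \sqrt{2206 + \left(6 + \left(-1\right) \left(-41\right) \left(\left(-70\right) \left(- \frac{1}{28}\right)\right)^{2}\right)} = \sqrt{2206 + \left(6 + 41 \left(\frac{5}{2}\right)^{2}\right)} = \sqrt{2206 + \left(6 + 41 \cdot \frac{25}{4}\right)} = \sqrt{2206 + \left(6 + \frac{1025}{4}\right)} = \sqrt{2206 + \frac{1049}{4}} = \sqrt{\frac{9873}{4}} = \frac{3 \sqrt{1097}}{2}$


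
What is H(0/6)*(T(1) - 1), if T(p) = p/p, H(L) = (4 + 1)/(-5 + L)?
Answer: 0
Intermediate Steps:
H(L) = 5/(-5 + L)
T(p) = 1
H(0/6)*(T(1) - 1) = (5/(-5 + 0/6))*(1 - 1) = (5/(-5 + 0*(1/6)))*0 = (5/(-5 + 0))*0 = (5/(-5))*0 = (5*(-1/5))*0 = -1*0 = 0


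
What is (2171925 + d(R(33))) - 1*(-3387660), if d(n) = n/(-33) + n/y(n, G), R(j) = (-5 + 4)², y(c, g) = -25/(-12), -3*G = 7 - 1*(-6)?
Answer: 4586657996/825 ≈ 5.5596e+6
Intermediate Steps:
G = -13/3 (G = -(7 - 1*(-6))/3 = -(7 + 6)/3 = -⅓*13 = -13/3 ≈ -4.3333)
y(c, g) = 25/12 (y(c, g) = -25*(-1/12) = 25/12)
R(j) = 1 (R(j) = (-1)² = 1)
d(n) = 371*n/825 (d(n) = n/(-33) + n/(25/12) = n*(-1/33) + n*(12/25) = -n/33 + 12*n/25 = 371*n/825)
(2171925 + d(R(33))) - 1*(-3387660) = (2171925 + (371/825)*1) - 1*(-3387660) = (2171925 + 371/825) + 3387660 = 1791838496/825 + 3387660 = 4586657996/825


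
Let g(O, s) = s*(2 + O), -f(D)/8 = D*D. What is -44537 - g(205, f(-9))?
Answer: 89599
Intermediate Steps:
f(D) = -8*D² (f(D) = -8*D*D = -8*D²)
-44537 - g(205, f(-9)) = -44537 - (-8*(-9)²)*(2 + 205) = -44537 - (-8*81)*207 = -44537 - (-648)*207 = -44537 - 1*(-134136) = -44537 + 134136 = 89599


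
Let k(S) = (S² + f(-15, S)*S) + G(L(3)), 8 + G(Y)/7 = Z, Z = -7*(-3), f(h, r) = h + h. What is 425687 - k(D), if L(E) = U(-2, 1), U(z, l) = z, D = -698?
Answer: -82548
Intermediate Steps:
L(E) = -2
f(h, r) = 2*h
Z = 21
G(Y) = 91 (G(Y) = -56 + 7*21 = -56 + 147 = 91)
k(S) = 91 + S² - 30*S (k(S) = (S² + (2*(-15))*S) + 91 = (S² - 30*S) + 91 = 91 + S² - 30*S)
425687 - k(D) = 425687 - (91 + (-698)² - 30*(-698)) = 425687 - (91 + 487204 + 20940) = 425687 - 1*508235 = 425687 - 508235 = -82548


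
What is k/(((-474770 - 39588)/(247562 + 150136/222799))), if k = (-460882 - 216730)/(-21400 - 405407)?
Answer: -479164778975596/627069484787973 ≈ -0.76413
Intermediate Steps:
k = 677612/426807 (k = -677612/(-426807) = -677612*(-1/426807) = 677612/426807 ≈ 1.5876)
k/(((-474770 - 39588)/(247562 + 150136/222799))) = 677612/(426807*(((-474770 - 39588)/(247562 + 150136/222799)))) = 677612/(426807*((-514358/(247562 + 150136*(1/222799))))) = 677612/(426807*((-514358/(247562 + 150136/222799)))) = 677612/(426807*((-514358/55156716174/222799))) = 677612/(426807*((-514358*222799/55156716174))) = 677612/(426807*(-57299224021/27578358087)) = (677612/426807)*(-27578358087/57299224021) = -479164778975596/627069484787973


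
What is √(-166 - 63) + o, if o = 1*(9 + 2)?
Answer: 11 + I*√229 ≈ 11.0 + 15.133*I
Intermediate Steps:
o = 11 (o = 1*11 = 11)
√(-166 - 63) + o = √(-166 - 63) + 11 = √(-229) + 11 = I*√229 + 11 = 11 + I*√229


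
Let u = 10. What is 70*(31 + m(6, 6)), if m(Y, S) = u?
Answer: 2870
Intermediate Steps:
m(Y, S) = 10
70*(31 + m(6, 6)) = 70*(31 + 10) = 70*41 = 2870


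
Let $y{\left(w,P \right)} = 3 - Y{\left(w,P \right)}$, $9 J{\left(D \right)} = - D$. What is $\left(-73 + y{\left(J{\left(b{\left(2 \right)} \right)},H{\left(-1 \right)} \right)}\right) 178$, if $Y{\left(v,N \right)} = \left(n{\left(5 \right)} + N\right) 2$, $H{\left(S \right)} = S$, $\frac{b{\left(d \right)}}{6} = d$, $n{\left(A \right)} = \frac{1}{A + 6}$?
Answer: $- \frac{133500}{11} \approx -12136.0$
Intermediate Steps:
$n{\left(A \right)} = \frac{1}{6 + A}$
$b{\left(d \right)} = 6 d$
$Y{\left(v,N \right)} = \frac{2}{11} + 2 N$ ($Y{\left(v,N \right)} = \left(\frac{1}{6 + 5} + N\right) 2 = \left(\frac{1}{11} + N\right) 2 = \frac{2}{11} + 2 N$)
$J{\left(D \right)} = - \frac{D}{9}$ ($J{\left(D \right)} = \frac{\left(-1\right) D}{9} = - \frac{D}{9}$)
$y{\left(w,P \right)} = \frac{31}{11} - 2 P$ ($y{\left(w,P \right)} = 3 - \left(\frac{2}{11} + 2 P\right) = \frac{31}{11} - 2 P$)
$\left(-73 + y{\left(J{\left(b{\left(2 \right)} \right)},H{\left(-1 \right)} \right)}\right) 178 = \left(-73 + \left(\frac{31}{11} - -2\right)\right) 178 = \left(-73 + \left(\frac{31}{11} + 2\right)\right) 178 = \left(-73 + \frac{53}{11}\right) 178 = \left(- \frac{750}{11}\right) 178 = - \frac{133500}{11}$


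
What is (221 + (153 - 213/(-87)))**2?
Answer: 119180889/841 ≈ 1.4171e+5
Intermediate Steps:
(221 + (153 - 213/(-87)))**2 = (221 + (153 - 213*(-1)/87))**2 = (221 + (153 - 1*(-71/29)))**2 = (221 + (153 + 71/29))**2 = (221 + 4508/29)**2 = (10917/29)**2 = 119180889/841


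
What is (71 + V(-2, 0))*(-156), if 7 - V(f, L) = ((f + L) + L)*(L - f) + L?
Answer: -12792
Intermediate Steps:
V(f, L) = 7 - L - (L - f)*(f + 2*L) (V(f, L) = 7 - (((f + L) + L)*(L - f) + L) = 7 - (((L + f) + L)*(L - f) + L) = 7 - ((f + 2*L)*(L - f) + L) = 7 - ((L - f)*(f + 2*L) + L) = 7 - (L + (L - f)*(f + 2*L)) = 7 + (-L - (L - f)*(f + 2*L)) = 7 - L - (L - f)*(f + 2*L))
(71 + V(-2, 0))*(-156) = (71 + (7 + (-2)² - 1*0 - 2*0² + 0*(-2)))*(-156) = (71 + (7 + 4 + 0 - 2*0 + 0))*(-156) = (71 + (7 + 4 + 0 + 0 + 0))*(-156) = (71 + 11)*(-156) = 82*(-156) = -12792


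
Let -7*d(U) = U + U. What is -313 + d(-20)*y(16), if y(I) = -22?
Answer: -3071/7 ≈ -438.71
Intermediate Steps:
d(U) = -2*U/7 (d(U) = -(U + U)/7 = -2*U/7)
-313 + d(-20)*y(16) = -313 - 2/7*(-20)*(-22) = -313 + (40/7)*(-22) = -313 - 880/7 = -3071/7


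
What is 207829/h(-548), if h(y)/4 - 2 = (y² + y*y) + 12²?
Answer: 207829/2403016 ≈ 0.086487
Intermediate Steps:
h(y) = 584 + 8*y² (h(y) = 8 + 4*((y² + y*y) + 12²) = 8 + 4*((y² + y²) + 144) = 8 + 4*(2*y² + 144) = 8 + 4*(144 + 2*y²) = 8 + (576 + 8*y²) = 584 + 8*y²)
207829/h(-548) = 207829/(584 + 8*(-548)²) = 207829/(584 + 8*300304) = 207829/(584 + 2402432) = 207829/2403016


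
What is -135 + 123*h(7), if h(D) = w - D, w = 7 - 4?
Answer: -627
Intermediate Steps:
w = 3
h(D) = 3 - D
-135 + 123*h(7) = -135 + 123*(3 - 1*7) = -135 + 123*(3 - 7) = -135 + 123*(-4) = -135 - 492 = -627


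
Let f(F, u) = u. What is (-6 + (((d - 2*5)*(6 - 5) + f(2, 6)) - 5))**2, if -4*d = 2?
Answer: 961/4 ≈ 240.25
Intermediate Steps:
d = -1/2 (d = -1/4*2 = -1/2 ≈ -0.50000)
(-6 + (((d - 2*5)*(6 - 5) + f(2, 6)) - 5))**2 = (-6 + (((-1/2 - 2*5)*(6 - 5) + 6) - 5))**2 = (-6 + (((-1/2 - 10)*1 + 6) - 5))**2 = (-6 + ((-21/2*1 + 6) - 5))**2 = (-6 + ((-21/2 + 6) - 5))**2 = (-6 + (-9/2 - 5))**2 = (-6 - 19/2)**2 = (-31/2)**2 = 961/4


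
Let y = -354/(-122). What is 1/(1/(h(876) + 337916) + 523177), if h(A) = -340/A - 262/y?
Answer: 1455013645/761229673754472 ≈ 1.9114e-6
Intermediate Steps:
y = 177/61 (y = -354*(-1/122) = 177/61 ≈ 2.9016)
h(A) = -15982/177 - 340/A (h(A) = -340/A - 262/177/61 = -340/A - 262*61/177 = -340/A - 15982/177 = -15982/177 - 340/A)
1/(1/(h(876) + 337916) + 523177) = 1/(1/((-15982/177 - 340/876) + 337916) + 523177) = 1/(1/((-15982/177 - 340*1/876) + 337916) + 523177) = 1/(1/((-15982/177 - 85/219) + 337916) + 523177) = 1/(1/(-390567/4307 + 337916) + 523177) = 1/(1/(1455013645/4307) + 523177) = 1/(4307/1455013645 + 523177) = 1/(761229673754472/1455013645) = 1455013645/761229673754472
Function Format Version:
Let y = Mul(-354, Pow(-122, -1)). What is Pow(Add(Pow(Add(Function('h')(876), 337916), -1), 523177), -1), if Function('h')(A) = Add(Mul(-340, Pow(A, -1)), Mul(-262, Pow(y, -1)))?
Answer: Rational(1455013645, 761229673754472) ≈ 1.9114e-6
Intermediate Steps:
y = Rational(177, 61) (y = Mul(-354, Rational(-1, 122)) = Rational(177, 61) ≈ 2.9016)
Function('h')(A) = Add(Rational(-15982, 177), Mul(-340, Pow(A, -1))) (Function('h')(A) = Add(Mul(-340, Pow(A, -1)), Mul(-262, Pow(Rational(177, 61), -1))) = Add(Mul(-340, Pow(A, -1)), Mul(-262, Rational(61, 177))) = Add(Mul(-340, Pow(A, -1)), Rational(-15982, 177)) = Add(Rational(-15982, 177), Mul(-340, Pow(A, -1))))
Pow(Add(Pow(Add(Function('h')(876), 337916), -1), 523177), -1) = Pow(Add(Pow(Add(Add(Rational(-15982, 177), Mul(-340, Pow(876, -1))), 337916), -1), 523177), -1) = Pow(Add(Pow(Add(Add(Rational(-15982, 177), Mul(-340, Rational(1, 876))), 337916), -1), 523177), -1) = Pow(Add(Pow(Add(Add(Rational(-15982, 177), Rational(-85, 219)), 337916), -1), 523177), -1) = Pow(Add(Pow(Add(Rational(-390567, 4307), 337916), -1), 523177), -1) = Pow(Add(Pow(Rational(1455013645, 4307), -1), 523177), -1) = Pow(Add(Rational(4307, 1455013645), 523177), -1) = Pow(Rational(761229673754472, 1455013645), -1) = Rational(1455013645, 761229673754472)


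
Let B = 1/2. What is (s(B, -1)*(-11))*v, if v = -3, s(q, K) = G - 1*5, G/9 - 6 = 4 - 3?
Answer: 1914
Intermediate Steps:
G = 63 (G = 54 + 9*(4 - 3) = 54 + 9*1 = 54 + 9 = 63)
B = ½ (B = 1*(½) = ½ ≈ 0.50000)
s(q, K) = 58 (s(q, K) = 63 - 1*5 = 63 - 5 = 58)
(s(B, -1)*(-11))*v = (58*(-11))*(-3) = -638*(-3) = 1914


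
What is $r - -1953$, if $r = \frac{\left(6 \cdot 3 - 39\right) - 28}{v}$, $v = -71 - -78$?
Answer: $1946$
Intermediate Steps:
$v = 7$ ($v = -71 + 78 = 7$)
$r = -7$ ($r = \frac{\left(6 \cdot 3 - 39\right) - 28}{7} = \left(\left(18 - 39\right) - 28\right) \frac{1}{7} = \left(-21 - 28\right) \frac{1}{7} = \left(-49\right) \frac{1}{7} = -7$)
$r - -1953 = -7 - -1953 = -7 + 1953 = 1946$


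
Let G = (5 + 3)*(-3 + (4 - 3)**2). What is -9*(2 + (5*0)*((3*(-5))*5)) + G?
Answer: -34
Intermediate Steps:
G = -16 (G = 8*(-3 + 1**2) = 8*(-3 + 1) = 8*(-2) = -16)
-9*(2 + (5*0)*((3*(-5))*5)) + G = -9*(2 + (5*0)*((3*(-5))*5)) - 16 = -9*(2 + 0*(-15*5)) - 16 = -9*(2 + 0*(-75)) - 16 = -9*(2 + 0) - 16 = -9*2 - 16 = -18 - 16 = -34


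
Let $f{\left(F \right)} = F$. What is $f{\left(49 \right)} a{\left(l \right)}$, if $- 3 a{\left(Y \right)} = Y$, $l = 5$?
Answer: $- \frac{245}{3} \approx -81.667$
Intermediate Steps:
$a{\left(Y \right)} = - \frac{Y}{3}$
$f{\left(49 \right)} a{\left(l \right)} = 49 \left(\left(- \frac{1}{3}\right) 5\right) = 49 \left(- \frac{5}{3}\right) = - \frac{245}{3}$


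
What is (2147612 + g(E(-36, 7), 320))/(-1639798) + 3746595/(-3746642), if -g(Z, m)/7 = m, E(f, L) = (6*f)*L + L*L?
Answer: -7090799914317/3071868029158 ≈ -2.3083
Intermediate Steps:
E(f, L) = L² + 6*L*f (E(f, L) = 6*L*f + L² = L² + 6*L*f)
g(Z, m) = -7*m
(2147612 + g(E(-36, 7), 320))/(-1639798) + 3746595/(-3746642) = (2147612 - 7*320)/(-1639798) + 3746595/(-3746642) = (2147612 - 2240)*(-1/1639798) + 3746595*(-1/3746642) = 2145372*(-1/1639798) - 3746595/3746642 = -1072686/819899 - 3746595/3746642 = -7090799914317/3071868029158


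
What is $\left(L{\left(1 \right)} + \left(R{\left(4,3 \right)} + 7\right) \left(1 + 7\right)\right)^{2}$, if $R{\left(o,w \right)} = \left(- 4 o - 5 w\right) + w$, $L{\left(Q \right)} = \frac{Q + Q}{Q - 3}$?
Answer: $28561$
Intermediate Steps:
$L{\left(Q \right)} = \frac{2 Q}{-3 + Q}$
$R{\left(o,w \right)} = - 4 o - 4 w$ ($R{\left(o,w \right)} = \left(- 5 w - 4 o\right) + w = - 4 o - 4 w$)
$\left(L{\left(1 \right)} + \left(R{\left(4,3 \right)} + 7\right) \left(1 + 7\right)\right)^{2} = \left(2 \cdot 1 \frac{1}{-3 + 1} + \left(\left(\left(-4\right) 4 - 12\right) + 7\right) \left(1 + 7\right)\right)^{2} = \left(2 \cdot 1 \frac{1}{-2} + \left(\left(-16 - 12\right) + 7\right) 8\right)^{2} = \left(2 \cdot 1 \left(- \frac{1}{2}\right) + \left(-28 + 7\right) 8\right)^{2} = \left(-1 - 168\right)^{2} = \left(-169\right)^{2} = 28561$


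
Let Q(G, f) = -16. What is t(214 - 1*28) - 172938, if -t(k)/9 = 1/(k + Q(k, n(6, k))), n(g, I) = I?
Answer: -29399469/170 ≈ -1.7294e+5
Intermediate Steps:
t(k) = -9/(-16 + k) (t(k) = -9/(k - 16) = -9/(-16 + k))
t(214 - 1*28) - 172938 = -9/(-16 + (214 - 1*28)) - 172938 = -9/(-16 + (214 - 28)) - 172938 = -9/(-16 + 186) - 172938 = -9/170 - 172938 = -29399469/170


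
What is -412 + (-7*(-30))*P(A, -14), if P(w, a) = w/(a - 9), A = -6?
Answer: -8216/23 ≈ -357.22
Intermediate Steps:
P(w, a) = w/(-9 + a)
-412 + (-7*(-30))*P(A, -14) = -412 + (-7*(-30))*(-6/(-9 - 14)) = -412 + 210*(-6/(-23)) = -412 + 210*(-6*(-1/23)) = -412 + 210*(6/23) = -412 + 1260/23 = -8216/23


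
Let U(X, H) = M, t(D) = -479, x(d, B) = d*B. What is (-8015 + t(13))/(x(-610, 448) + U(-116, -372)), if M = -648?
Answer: 4247/136964 ≈ 0.031008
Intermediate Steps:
x(d, B) = B*d
U(X, H) = -648
(-8015 + t(13))/(x(-610, 448) + U(-116, -372)) = (-8015 - 479)/(448*(-610) - 648) = -8494/(-273280 - 648) = -8494/(-273928) = -8494*(-1/273928) = 4247/136964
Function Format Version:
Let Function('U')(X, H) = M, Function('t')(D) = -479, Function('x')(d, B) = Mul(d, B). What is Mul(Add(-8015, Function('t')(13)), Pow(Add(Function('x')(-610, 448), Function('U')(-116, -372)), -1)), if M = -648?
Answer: Rational(4247, 136964) ≈ 0.031008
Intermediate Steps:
Function('x')(d, B) = Mul(B, d)
Function('U')(X, H) = -648
Mul(Add(-8015, Function('t')(13)), Pow(Add(Function('x')(-610, 448), Function('U')(-116, -372)), -1)) = Mul(Add(-8015, -479), Pow(Add(Mul(448, -610), -648), -1)) = Mul(-8494, Pow(Add(-273280, -648), -1)) = Mul(-8494, Pow(-273928, -1)) = Mul(-8494, Rational(-1, 273928)) = Rational(4247, 136964)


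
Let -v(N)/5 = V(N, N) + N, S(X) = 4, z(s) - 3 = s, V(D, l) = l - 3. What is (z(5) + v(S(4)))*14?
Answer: -238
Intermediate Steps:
V(D, l) = -3 + l
z(s) = 3 + s
v(N) = 15 - 10*N (v(N) = -5*((-3 + N) + N) = -5*(-3 + 2*N) = 15 - 10*N)
(z(5) + v(S(4)))*14 = ((3 + 5) + (15 - 10*4))*14 = (8 + (15 - 40))*14 = (8 - 25)*14 = -17*14 = -238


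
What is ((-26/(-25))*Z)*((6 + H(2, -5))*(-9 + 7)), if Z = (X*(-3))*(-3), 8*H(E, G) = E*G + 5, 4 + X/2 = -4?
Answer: 40248/25 ≈ 1609.9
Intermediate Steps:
X = -16 (X = -8 + 2*(-4) = -8 - 8 = -16)
H(E, G) = 5/8 + E*G/8 (H(E, G) = (E*G + 5)/8 = (5 + E*G)/8 = 5/8 + E*G/8)
Z = -144 (Z = -16*(-3)*(-3) = 48*(-3) = -144)
((-26/(-25))*Z)*((6 + H(2, -5))*(-9 + 7)) = (-26/(-25)*(-144))*((6 + (5/8 + (⅛)*2*(-5)))*(-9 + 7)) = (-26*(-1/25)*(-144))*((6 + (5/8 - 5/4))*(-2)) = ((26/25)*(-144))*((6 - 5/8)*(-2)) = -20124*(-2)/25 = -3744/25*(-43/4) = 40248/25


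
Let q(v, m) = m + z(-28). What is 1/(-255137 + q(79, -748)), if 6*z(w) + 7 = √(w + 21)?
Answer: -657993/168371306464 - 3*I*√7/1178599145248 ≈ -3.908e-6 - 6.7345e-12*I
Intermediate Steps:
z(w) = -7/6 + √(21 + w)/6 (z(w) = -7/6 + √(w + 21)/6 = -7/6 + √(21 + w)/6)
q(v, m) = -7/6 + m + I*√7/6 (q(v, m) = m + (-7/6 + √(21 - 28)/6) = m + (-7/6 + √(-7)/6) = m + (-7/6 + (I*√7)/6) = m + (-7/6 + I*√7/6) = -7/6 + m + I*√7/6)
1/(-255137 + q(79, -748)) = 1/(-255137 + (-7/6 - 748 + I*√7/6)) = 1/(-255137 + (-4495/6 + I*√7/6)) = 1/(-1535317/6 + I*√7/6)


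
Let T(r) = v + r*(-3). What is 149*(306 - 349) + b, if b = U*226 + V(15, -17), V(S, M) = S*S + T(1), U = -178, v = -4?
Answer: -46417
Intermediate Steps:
T(r) = -4 - 3*r (T(r) = -4 + r*(-3) = -4 - 3*r)
V(S, M) = -7 + S² (V(S, M) = S*S + (-4 - 3*1) = S² + (-4 - 3) = S² - 7 = -7 + S²)
b = -40010 (b = -178*226 + (-7 + 15²) = -40228 + (-7 + 225) = -40228 + 218 = -40010)
149*(306 - 349) + b = 149*(306 - 349) - 40010 = 149*(-43) - 40010 = -6407 - 40010 = -46417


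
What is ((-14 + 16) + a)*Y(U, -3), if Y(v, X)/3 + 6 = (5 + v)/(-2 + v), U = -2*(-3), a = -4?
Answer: 39/2 ≈ 19.500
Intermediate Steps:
U = 6
Y(v, X) = -18 + 3*(5 + v)/(-2 + v) (Y(v, X) = -18 + 3*((5 + v)/(-2 + v)) = -18 + 3*(5 + v)/(-2 + v))
((-14 + 16) + a)*Y(U, -3) = ((-14 + 16) - 4)*(3*(17 - 5*6)/(-2 + 6)) = (2 - 4)*(3*(17 - 30)/4) = -6*(-13)/4 = -2*(-39/4) = 39/2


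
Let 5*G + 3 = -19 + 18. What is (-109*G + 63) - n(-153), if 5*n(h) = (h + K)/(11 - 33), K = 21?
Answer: 149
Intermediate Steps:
G = -⅘ (G = -⅗ + (-19 + 18)/5 = -⅗ + (⅕)*(-1) = -⅗ - ⅕ = -⅘ ≈ -0.80000)
n(h) = -21/110 - h/110 (n(h) = ((h + 21)/(11 - 33))/5 = ((21 + h)/(-22))/5 = ((21 + h)*(-1/22))/5 = (-21/22 - h/22)/5 = -21/110 - h/110)
(-109*G + 63) - n(-153) = (-109*(-⅘) + 63) - (-21/110 - 1/110*(-153)) = (436/5 + 63) - (-21/110 + 153/110) = 751/5 - 1*6/5 = 751/5 - 6/5 = 149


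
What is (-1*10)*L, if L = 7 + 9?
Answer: -160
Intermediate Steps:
L = 16
(-1*10)*L = -1*10*16 = -10*16 = -160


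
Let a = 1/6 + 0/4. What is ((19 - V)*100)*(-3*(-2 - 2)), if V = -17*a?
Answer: 26200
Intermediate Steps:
a = ⅙ (a = 1*(⅙) + 0*(¼) = ⅙ + 0 = ⅙ ≈ 0.16667)
V = -17/6 (V = -17*⅙ = -17/6 ≈ -2.8333)
((19 - V)*100)*(-3*(-2 - 2)) = ((19 - 1*(-17/6))*100)*(-3*(-2 - 2)) = ((19 + 17/6)*100)*(-3*(-4)) = ((131/6)*100)*12 = (6550/3)*12 = 26200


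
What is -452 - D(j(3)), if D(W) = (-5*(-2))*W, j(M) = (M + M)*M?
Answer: -632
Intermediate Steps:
j(M) = 2*M² (j(M) = (2*M)*M = 2*M²)
D(W) = 10*W
-452 - D(j(3)) = -452 - 10*2*3² = -452 - 10*2*9 = -452 - 10*18 = -452 - 1*180 = -452 - 180 = -632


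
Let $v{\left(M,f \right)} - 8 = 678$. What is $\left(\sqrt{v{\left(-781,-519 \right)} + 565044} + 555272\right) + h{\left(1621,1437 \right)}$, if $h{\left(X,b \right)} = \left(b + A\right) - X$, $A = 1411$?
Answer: $556499 + \sqrt{565730} \approx 5.5725 \cdot 10^{5}$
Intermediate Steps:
$h{\left(X,b \right)} = 1411 + b - X$ ($h{\left(X,b \right)} = \left(b + 1411\right) - X = \left(1411 + b\right) - X = 1411 + b - X$)
$v{\left(M,f \right)} = 686$ ($v{\left(M,f \right)} = 8 + 678 = 686$)
$\left(\sqrt{v{\left(-781,-519 \right)} + 565044} + 555272\right) + h{\left(1621,1437 \right)} = \left(\sqrt{686 + 565044} + 555272\right) + \left(1411 + 1437 - 1621\right) = \left(\sqrt{565730} + 555272\right) + \left(1411 + 1437 - 1621\right) = \left(555272 + \sqrt{565730}\right) + 1227 = 556499 + \sqrt{565730}$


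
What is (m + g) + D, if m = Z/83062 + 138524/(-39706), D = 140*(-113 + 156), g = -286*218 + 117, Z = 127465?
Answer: -92696841399545/1649029886 ≈ -56213.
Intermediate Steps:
g = -62231 (g = -62348 + 117 = -62231)
D = 6020 (D = 140*43 = 6020)
m = -3222477599/1649029886 (m = 127465/83062 + 138524/(-39706) = 127465*(1/83062) + 138524*(-1/39706) = 127465/83062 - 69262/19853 = -3222477599/1649029886 ≈ -1.9542)
(m + g) + D = (-3222477599/1649029886 - 62231) + 6020 = -102624001313265/1649029886 + 6020 = -92696841399545/1649029886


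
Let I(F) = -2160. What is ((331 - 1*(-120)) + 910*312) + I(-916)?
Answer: 282211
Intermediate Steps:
((331 - 1*(-120)) + 910*312) + I(-916) = ((331 - 1*(-120)) + 910*312) - 2160 = ((331 + 120) + 283920) - 2160 = (451 + 283920) - 2160 = 284371 - 2160 = 282211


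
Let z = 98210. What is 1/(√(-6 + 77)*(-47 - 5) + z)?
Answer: 49105/4822506058 + 13*√71/2411253029 ≈ 1.0228e-5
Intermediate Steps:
1/(√(-6 + 77)*(-47 - 5) + z) = 1/(√(-6 + 77)*(-47 - 5) + 98210) = 1/(√71*(-52) + 98210) = 1/(-52*√71 + 98210) = 1/(98210 - 52*√71)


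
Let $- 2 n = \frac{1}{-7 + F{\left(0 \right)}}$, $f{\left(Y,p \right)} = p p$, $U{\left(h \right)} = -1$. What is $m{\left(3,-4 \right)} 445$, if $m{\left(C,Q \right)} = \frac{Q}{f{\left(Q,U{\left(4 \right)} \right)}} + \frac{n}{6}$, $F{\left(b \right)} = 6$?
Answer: $- \frac{20915}{12} \approx -1742.9$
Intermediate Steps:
$f{\left(Y,p \right)} = p^{2}$
$n = \frac{1}{2}$ ($n = - \frac{1}{2 \left(-7 + 6\right)} = - \frac{1}{2 \left(-1\right)} = \left(- \frac{1}{2}\right) \left(-1\right) = \frac{1}{2} \approx 0.5$)
$m{\left(C,Q \right)} = \frac{1}{12} + Q$ ($m{\left(C,Q \right)} = \frac{Q}{\left(-1\right)^{2}} + \frac{1}{2 \cdot 6} = \frac{Q}{1} + \frac{1}{2} \cdot \frac{1}{6} = Q 1 + \frac{1}{12} = Q + \frac{1}{12} = \frac{1}{12} + Q$)
$m{\left(3,-4 \right)} 445 = \left(\frac{1}{12} - 4\right) 445 = \left(- \frac{47}{12}\right) 445 = - \frac{20915}{12}$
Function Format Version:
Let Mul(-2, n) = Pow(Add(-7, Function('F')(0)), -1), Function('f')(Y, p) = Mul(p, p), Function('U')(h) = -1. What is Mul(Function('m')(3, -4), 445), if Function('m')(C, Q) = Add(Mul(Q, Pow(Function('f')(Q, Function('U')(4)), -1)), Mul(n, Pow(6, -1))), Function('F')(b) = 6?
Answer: Rational(-20915, 12) ≈ -1742.9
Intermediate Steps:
Function('f')(Y, p) = Pow(p, 2)
n = Rational(1, 2) (n = Mul(Rational(-1, 2), Pow(Add(-7, 6), -1)) = Mul(Rational(-1, 2), Pow(-1, -1)) = Mul(Rational(-1, 2), -1) = Rational(1, 2) ≈ 0.50000)
Function('m')(C, Q) = Add(Rational(1, 12), Q) (Function('m')(C, Q) = Add(Mul(Q, Pow(Pow(-1, 2), -1)), Mul(Rational(1, 2), Pow(6, -1))) = Add(Mul(Q, Pow(1, -1)), Mul(Rational(1, 2), Rational(1, 6))) = Add(Mul(Q, 1), Rational(1, 12)) = Add(Q, Rational(1, 12)) = Add(Rational(1, 12), Q))
Mul(Function('m')(3, -4), 445) = Mul(Add(Rational(1, 12), -4), 445) = Mul(Rational(-47, 12), 445) = Rational(-20915, 12)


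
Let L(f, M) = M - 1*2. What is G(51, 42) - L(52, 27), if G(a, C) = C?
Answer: 17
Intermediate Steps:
L(f, M) = -2 + M (L(f, M) = M - 2 = -2 + M)
G(51, 42) - L(52, 27) = 42 - (-2 + 27) = 42 - 1*25 = 42 - 25 = 17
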